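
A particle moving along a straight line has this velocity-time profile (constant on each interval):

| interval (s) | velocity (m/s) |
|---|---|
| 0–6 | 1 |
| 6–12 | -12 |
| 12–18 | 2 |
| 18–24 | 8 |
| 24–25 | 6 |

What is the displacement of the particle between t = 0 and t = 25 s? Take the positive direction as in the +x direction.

0 m

Net displacement equals the area under the velocity-time graph (areas below the axis count negative).
0–6 s: 1 × 6 = 6 m
6–12 s: -12 × 6 = -72 m
12–18 s: 2 × 6 = 12 m
18–24 s: 8 × 6 = 48 m
24–25 s: 6 × 1 = 6 m
Net displacement = 0 m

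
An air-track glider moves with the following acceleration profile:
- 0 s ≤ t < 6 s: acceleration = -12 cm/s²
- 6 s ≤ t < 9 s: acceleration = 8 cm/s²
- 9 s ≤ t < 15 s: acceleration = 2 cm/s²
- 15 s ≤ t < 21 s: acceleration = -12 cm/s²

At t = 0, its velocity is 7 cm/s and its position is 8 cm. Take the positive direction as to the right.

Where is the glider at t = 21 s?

On each constant-a segment, Δv = aΔt and Δx = v₀Δt + ½aΔt²; chain segment to segment.
0–6 s: v starts 7 cm/s; Δx = 7·6 + ½·-12·6² = -174 cm; v ends -65 cm/s.
6–9 s: v starts -65 cm/s; Δx = -65·3 + ½·8·3² = -159 cm; v ends -41 cm/s.
9–15 s: v starts -41 cm/s; Δx = -41·6 + ½·2·6² = -210 cm; v ends -29 cm/s.
15–21 s: v starts -29 cm/s; Δx = -29·6 + ½·-12·6² = -390 cm; v ends -101 cm/s.
x(21) = 8 + Σ Δx = -925 cm.

-925 cm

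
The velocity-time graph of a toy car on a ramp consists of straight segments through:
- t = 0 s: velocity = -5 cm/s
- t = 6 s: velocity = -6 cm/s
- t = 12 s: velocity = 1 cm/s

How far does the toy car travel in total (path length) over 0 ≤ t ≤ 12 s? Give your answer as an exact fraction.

Distance (not displacement) is the total path length: add the absolute areas under v-t.
0–6 s: |½(-5 + -6)(6)| = 33 cm
6–12 s: v = 0 at t = 78/7 s; triangle areas 108/7 + 3/7 = 111/7 cm
Total distance = 342/7 cm

342/7 cm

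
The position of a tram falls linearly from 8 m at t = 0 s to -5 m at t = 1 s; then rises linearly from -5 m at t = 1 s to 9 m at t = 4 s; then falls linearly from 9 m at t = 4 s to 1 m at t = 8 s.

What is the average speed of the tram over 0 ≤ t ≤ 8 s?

Average speed = (total path length)/(elapsed time); on a piecewise-linear x-t graph the path length is Σ|Δx|.
0–1 s: |Δx| = |-5 − 8| = 13 m
1–4 s: |Δx| = |9 − -5| = 14 m
4–8 s: |Δx| = |1 − 9| = 8 m
Total path = 35 m; average speed = 35/8 = 4.375 m/s.

4.375 m/s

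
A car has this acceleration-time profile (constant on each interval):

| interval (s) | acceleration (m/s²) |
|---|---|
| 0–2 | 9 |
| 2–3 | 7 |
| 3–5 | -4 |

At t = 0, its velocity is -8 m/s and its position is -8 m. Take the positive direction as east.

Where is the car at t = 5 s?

33.5 m

On each constant-a segment, Δv = aΔt and Δx = v₀Δt + ½aΔt²; chain segment to segment.
0–2 s: v starts -8 m/s; Δx = -8·2 + ½·9·2² = 2 m; v ends 10 m/s.
2–3 s: v starts 10 m/s; Δx = 10·1 + ½·7·1² = 13.5 m; v ends 17 m/s.
3–5 s: v starts 17 m/s; Δx = 17·2 + ½·-4·2² = 26 m; v ends 9 m/s.
x(5) = -8 + Σ Δx = 33.5 m.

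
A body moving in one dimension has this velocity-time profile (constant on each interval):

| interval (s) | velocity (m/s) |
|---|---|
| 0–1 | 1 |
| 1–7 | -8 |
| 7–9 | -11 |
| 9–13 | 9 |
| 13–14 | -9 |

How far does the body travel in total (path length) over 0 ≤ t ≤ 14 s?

116 m

Total distance travelled is ∫|v| dt — sum the magnitudes of each area piece.
0–1 s: |1| × 1 = 1 m
1–7 s: |-8| × 6 = 48 m
7–9 s: |-11| × 2 = 22 m
9–13 s: |9| × 4 = 36 m
13–14 s: |-9| × 1 = 9 m
Total distance = 116 m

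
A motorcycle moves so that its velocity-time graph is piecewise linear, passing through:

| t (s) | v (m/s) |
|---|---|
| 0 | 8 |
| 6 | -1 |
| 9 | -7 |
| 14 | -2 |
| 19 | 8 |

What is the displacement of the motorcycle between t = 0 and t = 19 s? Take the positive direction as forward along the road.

Net displacement equals the area under the velocity-time graph (areas below the axis count negative).
0–6 s: ½(8 + -1)(6) = 21 m
6–9 s: ½(-1 + -7)(3) = -12 m
9–14 s: ½(-7 + -2)(5) = -22.5 m
14–19 s: ½(-2 + 8)(5) = 15 m
Net displacement = 1.5 m

1.5 m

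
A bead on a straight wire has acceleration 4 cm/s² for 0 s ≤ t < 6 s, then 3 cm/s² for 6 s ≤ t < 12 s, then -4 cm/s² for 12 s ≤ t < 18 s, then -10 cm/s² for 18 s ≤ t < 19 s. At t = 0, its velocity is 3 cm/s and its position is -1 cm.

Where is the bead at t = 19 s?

519 cm

On each constant-a segment, Δv = aΔt and Δx = v₀Δt + ½aΔt²; chain segment to segment.
0–6 s: v starts 3 cm/s; Δx = 3·6 + ½·4·6² = 90 cm; v ends 27 cm/s.
6–12 s: v starts 27 cm/s; Δx = 27·6 + ½·3·6² = 216 cm; v ends 45 cm/s.
12–18 s: v starts 45 cm/s; Δx = 45·6 + ½·-4·6² = 198 cm; v ends 21 cm/s.
18–19 s: v starts 21 cm/s; Δx = 21·1 + ½·-10·1² = 16 cm; v ends 11 cm/s.
x(19) = -1 + Σ Δx = 519 cm.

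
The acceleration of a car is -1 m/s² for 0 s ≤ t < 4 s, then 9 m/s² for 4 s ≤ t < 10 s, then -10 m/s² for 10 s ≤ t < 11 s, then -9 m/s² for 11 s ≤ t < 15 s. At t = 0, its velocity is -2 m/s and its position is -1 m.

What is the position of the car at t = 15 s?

On each constant-a segment, Δv = aΔt and Δx = v₀Δt + ½aΔt²; chain segment to segment.
0–4 s: v starts -2 m/s; Δx = -2·4 + ½·-1·4² = -16 m; v ends -6 m/s.
4–10 s: v starts -6 m/s; Δx = -6·6 + ½·9·6² = 126 m; v ends 48 m/s.
10–11 s: v starts 48 m/s; Δx = 48·1 + ½·-10·1² = 43 m; v ends 38 m/s.
11–15 s: v starts 38 m/s; Δx = 38·4 + ½·-9·4² = 80 m; v ends 2 m/s.
x(15) = -1 + Σ Δx = 232 m.

232 m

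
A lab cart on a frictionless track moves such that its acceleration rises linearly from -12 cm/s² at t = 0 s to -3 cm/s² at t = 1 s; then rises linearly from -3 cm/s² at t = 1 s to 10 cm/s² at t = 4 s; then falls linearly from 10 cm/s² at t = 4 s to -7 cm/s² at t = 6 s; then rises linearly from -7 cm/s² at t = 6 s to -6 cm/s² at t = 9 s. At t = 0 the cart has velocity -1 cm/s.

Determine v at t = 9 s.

Δv equals the area under the a-t graph; then v = v₀ + Δv.
0–1 s: ½(-12 + -3)(1) = -7.5 cm/s
1–4 s: ½(-3 + 10)(3) = 10.5 cm/s
4–6 s: ½(10 + -7)(2) = 3 cm/s
6–9 s: ½(-7 + -6)(3) = -19.5 cm/s
Δv = -13.5 cm/s, so v(9) = -1 + (-13.5) = -14.5 cm/s.

-14.5 cm/s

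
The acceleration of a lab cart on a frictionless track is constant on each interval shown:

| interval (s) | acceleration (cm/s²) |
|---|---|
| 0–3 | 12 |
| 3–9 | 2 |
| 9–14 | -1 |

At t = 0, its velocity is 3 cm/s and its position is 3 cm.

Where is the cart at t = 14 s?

On each constant-a segment, Δv = aΔt and Δx = v₀Δt + ½aΔt²; chain segment to segment.
0–3 s: v starts 3 cm/s; Δx = 3·3 + ½·12·3² = 63 cm; v ends 39 cm/s.
3–9 s: v starts 39 cm/s; Δx = 39·6 + ½·2·6² = 270 cm; v ends 51 cm/s.
9–14 s: v starts 51 cm/s; Δx = 51·5 + ½·-1·5² = 242.5 cm; v ends 46 cm/s.
x(14) = 3 + Σ Δx = 578.5 cm.

578.5 cm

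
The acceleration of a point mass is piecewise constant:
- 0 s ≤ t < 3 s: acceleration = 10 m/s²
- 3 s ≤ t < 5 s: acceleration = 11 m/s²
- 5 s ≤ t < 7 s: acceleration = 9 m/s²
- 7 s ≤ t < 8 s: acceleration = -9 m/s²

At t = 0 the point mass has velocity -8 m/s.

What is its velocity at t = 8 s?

Δv equals the area under the a-t graph; then v = v₀ + Δv.
0–3 s: 10 × 3 = 30 m/s
3–5 s: 11 × 2 = 22 m/s
5–7 s: 9 × 2 = 18 m/s
7–8 s: -9 × 1 = -9 m/s
Δv = 61 m/s, so v(8) = -8 + (61) = 53 m/s.

53 m/s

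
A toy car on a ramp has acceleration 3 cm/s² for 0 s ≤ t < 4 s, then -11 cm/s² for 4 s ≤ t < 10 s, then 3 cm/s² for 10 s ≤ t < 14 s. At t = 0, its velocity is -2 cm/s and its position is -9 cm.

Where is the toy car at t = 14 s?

-331 cm

On each constant-a segment, Δv = aΔt and Δx = v₀Δt + ½aΔt²; chain segment to segment.
0–4 s: v starts -2 cm/s; Δx = -2·4 + ½·3·4² = 16 cm; v ends 10 cm/s.
4–10 s: v starts 10 cm/s; Δx = 10·6 + ½·-11·6² = -138 cm; v ends -56 cm/s.
10–14 s: v starts -56 cm/s; Δx = -56·4 + ½·3·4² = -200 cm; v ends -44 cm/s.
x(14) = -9 + Σ Δx = -331 cm.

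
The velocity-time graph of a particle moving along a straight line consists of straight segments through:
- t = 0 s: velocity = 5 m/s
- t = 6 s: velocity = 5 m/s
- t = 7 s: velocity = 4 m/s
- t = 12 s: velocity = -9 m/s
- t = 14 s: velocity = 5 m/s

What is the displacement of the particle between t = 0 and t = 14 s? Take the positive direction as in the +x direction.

18 m

Displacement is the signed area under the v-t curve.
0–6 s: 5 × 6 = 30 m
6–7 s: ½(5 + 4)(1) = 4.5 m
7–12 s: ½(4 + -9)(5) = -12.5 m
12–14 s: ½(-9 + 5)(2) = -4 m
Net displacement = 18 m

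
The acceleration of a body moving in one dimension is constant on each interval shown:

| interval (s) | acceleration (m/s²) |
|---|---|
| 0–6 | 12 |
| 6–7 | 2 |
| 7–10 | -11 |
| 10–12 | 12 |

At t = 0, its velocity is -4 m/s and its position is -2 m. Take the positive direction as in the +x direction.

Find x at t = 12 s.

On each constant-a segment, Δv = aΔt and Δx = v₀Δt + ½aΔt²; chain segment to segment.
0–6 s: v starts -4 m/s; Δx = -4·6 + ½·12·6² = 192 m; v ends 68 m/s.
6–7 s: v starts 68 m/s; Δx = 68·1 + ½·2·1² = 69 m; v ends 70 m/s.
7–10 s: v starts 70 m/s; Δx = 70·3 + ½·-11·3² = 160.5 m; v ends 37 m/s.
10–12 s: v starts 37 m/s; Δx = 37·2 + ½·12·2² = 98 m; v ends 61 m/s.
x(12) = -2 + Σ Δx = 517.5 m.

517.5 m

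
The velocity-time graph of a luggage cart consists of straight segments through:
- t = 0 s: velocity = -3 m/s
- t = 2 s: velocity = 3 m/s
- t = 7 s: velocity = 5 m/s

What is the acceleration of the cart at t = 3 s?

0.4 m/s²

Acceleration is the slope of the v-t graph on 2–7 s: (5 − 3)/(7 − 2) = 0.4 m/s².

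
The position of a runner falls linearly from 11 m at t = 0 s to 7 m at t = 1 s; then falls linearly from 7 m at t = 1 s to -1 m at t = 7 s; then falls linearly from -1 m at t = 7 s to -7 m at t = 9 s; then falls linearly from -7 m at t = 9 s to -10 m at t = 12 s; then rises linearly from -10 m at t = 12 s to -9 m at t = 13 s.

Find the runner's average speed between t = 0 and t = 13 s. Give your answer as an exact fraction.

Average speed = (total path length)/(elapsed time); on a piecewise-linear x-t graph the path length is Σ|Δx|.
0–1 s: |Δx| = |7 − 11| = 4 m
1–7 s: |Δx| = |-1 − 7| = 8 m
7–9 s: |Δx| = |-7 − -1| = 6 m
9–12 s: |Δx| = |-10 − -7| = 3 m
12–13 s: |Δx| = |-9 − -10| = 1 m
Total path = 22 m; average speed = 22/13 = 22/13 m/s.

22/13 m/s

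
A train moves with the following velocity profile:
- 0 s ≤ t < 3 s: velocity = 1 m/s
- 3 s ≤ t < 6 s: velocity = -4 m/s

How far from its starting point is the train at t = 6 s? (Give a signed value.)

-9 m

Displacement is the signed area under the v-t curve.
0–3 s: 1 × 3 = 3 m
3–6 s: -4 × 3 = -12 m
Net displacement = -9 m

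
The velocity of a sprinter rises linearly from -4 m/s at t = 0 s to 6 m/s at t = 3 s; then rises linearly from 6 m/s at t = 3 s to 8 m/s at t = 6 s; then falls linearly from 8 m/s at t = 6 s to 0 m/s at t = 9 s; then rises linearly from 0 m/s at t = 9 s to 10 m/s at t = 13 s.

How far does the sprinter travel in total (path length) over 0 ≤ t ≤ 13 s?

60.8 m

Total distance travelled is ∫|v| dt — sum the magnitudes of each area piece.
0–3 s: v = 0 at t = 1.2 s; triangle areas 2.4 + 5.4 = 7.8 m
3–6 s: |½(6 + 8)(3)| = 21 m
6–9 s: |½(8 + 0)(3)| = 12 m
9–13 s: |½(0 + 10)(4)| = 20 m
Total distance = 60.8 m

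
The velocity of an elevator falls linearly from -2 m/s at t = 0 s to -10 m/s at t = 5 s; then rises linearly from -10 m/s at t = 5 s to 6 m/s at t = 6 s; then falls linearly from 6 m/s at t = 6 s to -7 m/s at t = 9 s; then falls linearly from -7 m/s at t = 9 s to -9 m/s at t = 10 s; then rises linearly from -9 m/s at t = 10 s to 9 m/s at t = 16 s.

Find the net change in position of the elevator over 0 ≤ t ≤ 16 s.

Displacement is the signed area under the v-t curve.
0–5 s: ½(-2 + -10)(5) = -30 m
5–6 s: ½(-10 + 6)(1) = -2 m
6–9 s: ½(6 + -7)(3) = -1.5 m
9–10 s: ½(-7 + -9)(1) = -8 m
10–16 s: ½(-9 + 9)(6) = 0 m
Net displacement = -41.5 m

-41.5 m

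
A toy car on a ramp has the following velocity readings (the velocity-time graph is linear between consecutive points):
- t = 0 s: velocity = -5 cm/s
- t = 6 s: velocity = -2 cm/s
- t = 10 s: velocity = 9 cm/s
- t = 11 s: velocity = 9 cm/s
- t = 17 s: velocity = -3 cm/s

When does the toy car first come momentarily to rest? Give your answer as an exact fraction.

t = 74/11 s

v changes sign on 6–10 s (from -2 to 9); the graph is linear there, so v = 0 at t = 6 + (2)·(10 − 6)/(9 − -2) = 74/11 s.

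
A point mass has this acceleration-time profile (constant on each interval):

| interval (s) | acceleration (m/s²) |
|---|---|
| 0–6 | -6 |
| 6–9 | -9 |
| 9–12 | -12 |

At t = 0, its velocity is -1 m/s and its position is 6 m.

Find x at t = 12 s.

On each constant-a segment, Δv = aΔt and Δx = v₀Δt + ½aΔt²; chain segment to segment.
0–6 s: v starts -1 m/s; Δx = -1·6 + ½·-6·6² = -114 m; v ends -37 m/s.
6–9 s: v starts -37 m/s; Δx = -37·3 + ½·-9·3² = -151.5 m; v ends -64 m/s.
9–12 s: v starts -64 m/s; Δx = -64·3 + ½·-12·3² = -246 m; v ends -100 m/s.
x(12) = 6 + Σ Δx = -505.5 m.

-505.5 m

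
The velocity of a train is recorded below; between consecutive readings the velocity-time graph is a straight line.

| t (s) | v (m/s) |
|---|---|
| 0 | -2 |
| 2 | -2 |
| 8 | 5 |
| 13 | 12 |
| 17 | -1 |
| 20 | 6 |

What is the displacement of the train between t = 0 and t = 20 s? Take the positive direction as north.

77 m

Net displacement equals the area under the velocity-time graph (areas below the axis count negative).
0–2 s: -2 × 2 = -4 m
2–8 s: ½(-2 + 5)(6) = 9 m
8–13 s: ½(5 + 12)(5) = 42.5 m
13–17 s: ½(12 + -1)(4) = 22 m
17–20 s: ½(-1 + 6)(3) = 7.5 m
Net displacement = 77 m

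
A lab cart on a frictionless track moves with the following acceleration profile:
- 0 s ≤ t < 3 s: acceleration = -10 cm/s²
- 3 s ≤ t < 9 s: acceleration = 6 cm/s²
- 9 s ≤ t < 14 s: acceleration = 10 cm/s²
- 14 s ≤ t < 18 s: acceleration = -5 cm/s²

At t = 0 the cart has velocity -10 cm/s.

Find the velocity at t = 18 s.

Δv equals the area under the a-t graph; then v = v₀ + Δv.
0–3 s: -10 × 3 = -30 cm/s
3–9 s: 6 × 6 = 36 cm/s
9–14 s: 10 × 5 = 50 cm/s
14–18 s: -5 × 4 = -20 cm/s
Δv = 36 cm/s, so v(18) = -10 + (36) = 26 cm/s.

26 cm/s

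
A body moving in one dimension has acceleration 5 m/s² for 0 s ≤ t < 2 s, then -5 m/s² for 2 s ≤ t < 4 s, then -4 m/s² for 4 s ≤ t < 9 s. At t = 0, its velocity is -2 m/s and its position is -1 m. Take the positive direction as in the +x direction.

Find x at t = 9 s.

On each constant-a segment, Δv = aΔt and Δx = v₀Δt + ½aΔt²; chain segment to segment.
0–2 s: v starts -2 m/s; Δx = -2·2 + ½·5·2² = 6 m; v ends 8 m/s.
2–4 s: v starts 8 m/s; Δx = 8·2 + ½·-5·2² = 6 m; v ends -2 m/s.
4–9 s: v starts -2 m/s; Δx = -2·5 + ½·-4·5² = -60 m; v ends -22 m/s.
x(9) = -1 + Σ Δx = -49 m.

-49 m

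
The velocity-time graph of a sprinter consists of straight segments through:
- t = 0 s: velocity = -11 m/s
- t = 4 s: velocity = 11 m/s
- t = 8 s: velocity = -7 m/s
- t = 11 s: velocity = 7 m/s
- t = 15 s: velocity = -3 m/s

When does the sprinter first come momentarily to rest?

t = 2 s

v changes sign on 0–4 s (from -11 to 11); the graph is linear there, so v = 0 at t = 0 + (11)·(4 − 0)/(11 − -11) = 2 s.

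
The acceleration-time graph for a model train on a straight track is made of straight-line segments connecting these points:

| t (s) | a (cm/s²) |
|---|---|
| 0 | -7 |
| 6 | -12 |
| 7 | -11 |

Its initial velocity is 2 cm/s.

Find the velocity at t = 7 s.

-66.5 cm/s

Δv equals the area under the a-t graph; then v = v₀ + Δv.
0–6 s: ½(-7 + -12)(6) = -57 cm/s
6–7 s: ½(-12 + -11)(1) = -11.5 cm/s
Δv = -68.5 cm/s, so v(7) = 2 + (-68.5) = -66.5 cm/s.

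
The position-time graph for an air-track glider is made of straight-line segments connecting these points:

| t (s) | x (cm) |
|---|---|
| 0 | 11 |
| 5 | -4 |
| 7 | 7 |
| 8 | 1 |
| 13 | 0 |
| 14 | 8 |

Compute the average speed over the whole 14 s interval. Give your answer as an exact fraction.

Average speed = (total path length)/(elapsed time); on a piecewise-linear x-t graph the path length is Σ|Δx|.
0–5 s: |Δx| = |-4 − 11| = 15 cm
5–7 s: |Δx| = |7 − -4| = 11 cm
7–8 s: |Δx| = |1 − 7| = 6 cm
8–13 s: |Δx| = |0 − 1| = 1 cm
13–14 s: |Δx| = |8 − 0| = 8 cm
Total path = 41 cm; average speed = 41/14 = 41/14 cm/s.

41/14 cm/s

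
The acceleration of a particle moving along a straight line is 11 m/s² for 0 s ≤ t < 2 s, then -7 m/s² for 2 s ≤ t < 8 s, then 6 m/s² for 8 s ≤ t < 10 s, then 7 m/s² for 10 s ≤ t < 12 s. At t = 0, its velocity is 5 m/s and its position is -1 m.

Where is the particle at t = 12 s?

On each constant-a segment, Δv = aΔt and Δx = v₀Δt + ½aΔt²; chain segment to segment.
0–2 s: v starts 5 m/s; Δx = 5·2 + ½·11·2² = 32 m; v ends 27 m/s.
2–8 s: v starts 27 m/s; Δx = 27·6 + ½·-7·6² = 36 m; v ends -15 m/s.
8–10 s: v starts -15 m/s; Δx = -15·2 + ½·6·2² = -18 m; v ends -3 m/s.
10–12 s: v starts -3 m/s; Δx = -3·2 + ½·7·2² = 8 m; v ends 11 m/s.
x(12) = -1 + Σ Δx = 57 m.

57 m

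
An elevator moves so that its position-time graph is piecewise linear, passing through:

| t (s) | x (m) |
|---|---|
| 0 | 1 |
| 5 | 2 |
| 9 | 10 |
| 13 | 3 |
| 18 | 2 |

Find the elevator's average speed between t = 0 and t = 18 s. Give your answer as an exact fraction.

17/18 m/s

Average speed = (total path length)/(elapsed time); on a piecewise-linear x-t graph the path length is Σ|Δx|.
0–5 s: |Δx| = |2 − 1| = 1 m
5–9 s: |Δx| = |10 − 2| = 8 m
9–13 s: |Δx| = |3 − 10| = 7 m
13–18 s: |Δx| = |2 − 3| = 1 m
Total path = 17 m; average speed = 17/18 = 17/18 m/s.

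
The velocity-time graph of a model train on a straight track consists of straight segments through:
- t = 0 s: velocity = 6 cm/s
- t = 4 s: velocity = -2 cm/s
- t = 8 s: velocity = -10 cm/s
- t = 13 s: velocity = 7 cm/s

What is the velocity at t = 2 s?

On 0–4 s the graph is linear from 6 to -2 cm/s: v(2) = 6 + (-2 − 6)·(2 − 0)/(4 − 0) = 2 cm/s.

2 cm/s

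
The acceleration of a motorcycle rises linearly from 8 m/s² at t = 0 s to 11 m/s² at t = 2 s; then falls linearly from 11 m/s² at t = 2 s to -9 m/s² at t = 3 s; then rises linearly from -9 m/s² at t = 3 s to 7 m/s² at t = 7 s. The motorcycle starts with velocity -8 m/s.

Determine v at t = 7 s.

8 m/s

Δv equals the area under the a-t graph; then v = v₀ + Δv.
0–2 s: ½(8 + 11)(2) = 19 m/s
2–3 s: ½(11 + -9)(1) = 1 m/s
3–7 s: ½(-9 + 7)(4) = -4 m/s
Δv = 16 m/s, so v(7) = -8 + (16) = 8 m/s.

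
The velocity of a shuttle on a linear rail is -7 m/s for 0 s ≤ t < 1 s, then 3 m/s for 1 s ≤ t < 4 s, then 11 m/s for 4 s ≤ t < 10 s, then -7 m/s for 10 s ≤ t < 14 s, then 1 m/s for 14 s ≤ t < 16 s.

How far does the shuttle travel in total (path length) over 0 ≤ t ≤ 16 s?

Distance (not displacement) is the total path length: add the absolute areas under v-t.
0–1 s: |-7| × 1 = 7 m
1–4 s: |3| × 3 = 9 m
4–10 s: |11| × 6 = 66 m
10–14 s: |-7| × 4 = 28 m
14–16 s: |1| × 2 = 2 m
Total distance = 112 m

112 m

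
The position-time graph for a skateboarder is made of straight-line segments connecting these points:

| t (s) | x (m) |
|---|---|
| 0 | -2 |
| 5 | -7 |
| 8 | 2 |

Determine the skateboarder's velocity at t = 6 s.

Velocity is the slope of the x-t graph on 5–8 s: (2 − -7)/(8 − 5) = 3 m/s.

3 m/s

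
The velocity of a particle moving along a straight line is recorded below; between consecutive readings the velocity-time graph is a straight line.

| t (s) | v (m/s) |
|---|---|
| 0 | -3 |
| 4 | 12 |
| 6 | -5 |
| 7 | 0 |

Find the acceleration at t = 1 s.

3.75 m/s²

Acceleration is the slope of the v-t graph on 0–4 s: (12 − -3)/(4 − 0) = 3.75 m/s².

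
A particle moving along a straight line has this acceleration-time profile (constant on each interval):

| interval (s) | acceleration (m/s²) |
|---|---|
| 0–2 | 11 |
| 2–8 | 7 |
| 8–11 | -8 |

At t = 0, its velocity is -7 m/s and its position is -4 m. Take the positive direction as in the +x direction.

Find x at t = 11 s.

On each constant-a segment, Δv = aΔt and Δx = v₀Δt + ½aΔt²; chain segment to segment.
0–2 s: v starts -7 m/s; Δx = -7·2 + ½·11·2² = 8 m; v ends 15 m/s.
2–8 s: v starts 15 m/s; Δx = 15·6 + ½·7·6² = 216 m; v ends 57 m/s.
8–11 s: v starts 57 m/s; Δx = 57·3 + ½·-8·3² = 135 m; v ends 33 m/s.
x(11) = -4 + Σ Δx = 355 m.

355 m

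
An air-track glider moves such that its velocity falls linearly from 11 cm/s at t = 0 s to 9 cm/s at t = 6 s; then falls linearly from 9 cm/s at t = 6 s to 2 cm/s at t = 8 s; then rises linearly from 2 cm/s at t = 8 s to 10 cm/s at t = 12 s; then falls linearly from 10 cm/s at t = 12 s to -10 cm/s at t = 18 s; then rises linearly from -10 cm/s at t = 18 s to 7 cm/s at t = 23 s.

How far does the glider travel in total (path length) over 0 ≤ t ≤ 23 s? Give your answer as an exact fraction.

4995/34 cm

Total distance travelled is ∫|v| dt — sum the magnitudes of each area piece.
0–6 s: |½(11 + 9)(6)| = 60 cm
6–8 s: |½(9 + 2)(2)| = 11 cm
8–12 s: |½(2 + 10)(4)| = 24 cm
12–18 s: v = 0 at t = 15 s; triangle areas 15 + 15 = 30 cm
18–23 s: v = 0 at t = 356/17 s; triangle areas 250/17 + 245/34 = 745/34 cm
Total distance = 4995/34 cm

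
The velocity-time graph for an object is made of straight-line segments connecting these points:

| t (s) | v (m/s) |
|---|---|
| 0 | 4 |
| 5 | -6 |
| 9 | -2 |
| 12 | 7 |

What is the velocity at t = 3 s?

On 0–5 s the graph is linear from 4 to -6 m/s: v(3) = 4 + (-6 − 4)·(3 − 0)/(5 − 0) = -2 m/s.

-2 m/s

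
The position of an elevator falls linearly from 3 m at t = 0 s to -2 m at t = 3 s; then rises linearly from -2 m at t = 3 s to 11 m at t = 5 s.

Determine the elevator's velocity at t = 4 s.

Velocity is the slope of the x-t graph on 3–5 s: (11 − -2)/(5 − 3) = 6.5 m/s.

6.5 m/s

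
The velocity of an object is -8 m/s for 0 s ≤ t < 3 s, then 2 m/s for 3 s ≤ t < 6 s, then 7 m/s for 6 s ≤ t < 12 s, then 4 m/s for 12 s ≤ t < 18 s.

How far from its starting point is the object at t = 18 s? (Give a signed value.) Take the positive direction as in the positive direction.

Displacement is the signed area under the v-t curve.
0–3 s: -8 × 3 = -24 m
3–6 s: 2 × 3 = 6 m
6–12 s: 7 × 6 = 42 m
12–18 s: 4 × 6 = 24 m
Net displacement = 48 m

48 m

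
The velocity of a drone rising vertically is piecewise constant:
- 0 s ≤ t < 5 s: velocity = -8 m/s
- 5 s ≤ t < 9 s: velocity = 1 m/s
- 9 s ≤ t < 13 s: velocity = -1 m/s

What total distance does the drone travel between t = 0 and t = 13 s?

48 m

Distance (not displacement) is the total path length: add the absolute areas under v-t.
0–5 s: |-8| × 5 = 40 m
5–9 s: |1| × 4 = 4 m
9–13 s: |-1| × 4 = 4 m
Total distance = 48 m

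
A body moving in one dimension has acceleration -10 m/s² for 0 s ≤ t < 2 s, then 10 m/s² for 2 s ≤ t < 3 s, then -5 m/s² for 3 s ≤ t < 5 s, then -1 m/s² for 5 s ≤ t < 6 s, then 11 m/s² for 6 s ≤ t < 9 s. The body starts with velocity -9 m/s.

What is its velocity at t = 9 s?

3 m/s

Δv equals the area under the a-t graph; then v = v₀ + Δv.
0–2 s: -10 × 2 = -20 m/s
2–3 s: 10 × 1 = 10 m/s
3–5 s: -5 × 2 = -10 m/s
5–6 s: -1 × 1 = -1 m/s
6–9 s: 11 × 3 = 33 m/s
Δv = 12 m/s, so v(9) = -9 + (12) = 3 m/s.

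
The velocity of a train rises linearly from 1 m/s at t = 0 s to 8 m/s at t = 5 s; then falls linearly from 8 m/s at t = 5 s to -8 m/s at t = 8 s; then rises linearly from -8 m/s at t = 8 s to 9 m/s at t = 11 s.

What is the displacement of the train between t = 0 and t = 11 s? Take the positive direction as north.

Displacement is the signed area under the v-t curve.
0–5 s: ½(1 + 8)(5) = 22.5 m
5–8 s: ½(8 + -8)(3) = 0 m
8–11 s: ½(-8 + 9)(3) = 1.5 m
Net displacement = 24 m

24 m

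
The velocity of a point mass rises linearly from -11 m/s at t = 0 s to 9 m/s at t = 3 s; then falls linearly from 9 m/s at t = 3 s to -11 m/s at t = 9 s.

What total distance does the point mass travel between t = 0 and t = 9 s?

Distance (not displacement) is the total path length: add the absolute areas under v-t.
0–3 s: v = 0 at t = 1.65 s; triangle areas 9.075 + 6.075 = 15.15 m
3–9 s: v = 0 at t = 5.7 s; triangle areas 12.15 + 18.15 = 30.3 m
Total distance = 45.45 m

45.45 m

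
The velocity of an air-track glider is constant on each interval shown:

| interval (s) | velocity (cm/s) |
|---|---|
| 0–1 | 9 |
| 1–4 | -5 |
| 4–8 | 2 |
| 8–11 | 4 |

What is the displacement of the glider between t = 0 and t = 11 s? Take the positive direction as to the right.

14 cm

Displacement is the signed area under the v-t curve.
0–1 s: 9 × 1 = 9 cm
1–4 s: -5 × 3 = -15 cm
4–8 s: 2 × 4 = 8 cm
8–11 s: 4 × 3 = 12 cm
Net displacement = 14 cm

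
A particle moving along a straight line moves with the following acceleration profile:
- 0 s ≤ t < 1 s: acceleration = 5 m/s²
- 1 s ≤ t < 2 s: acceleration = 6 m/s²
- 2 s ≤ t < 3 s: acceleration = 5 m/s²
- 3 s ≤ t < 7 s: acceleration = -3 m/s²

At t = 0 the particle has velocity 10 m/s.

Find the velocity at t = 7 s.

14 m/s

Δv equals the area under the a-t graph; then v = v₀ + Δv.
0–1 s: 5 × 1 = 5 m/s
1–2 s: 6 × 1 = 6 m/s
2–3 s: 5 × 1 = 5 m/s
3–7 s: -3 × 4 = -12 m/s
Δv = 4 m/s, so v(7) = 10 + (4) = 14 m/s.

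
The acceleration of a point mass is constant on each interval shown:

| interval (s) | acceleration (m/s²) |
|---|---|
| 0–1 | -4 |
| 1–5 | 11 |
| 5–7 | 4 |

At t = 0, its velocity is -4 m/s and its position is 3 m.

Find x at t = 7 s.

133 m

On each constant-a segment, Δv = aΔt and Δx = v₀Δt + ½aΔt²; chain segment to segment.
0–1 s: v starts -4 m/s; Δx = -4·1 + ½·-4·1² = -6 m; v ends -8 m/s.
1–5 s: v starts -8 m/s; Δx = -8·4 + ½·11·4² = 56 m; v ends 36 m/s.
5–7 s: v starts 36 m/s; Δx = 36·2 + ½·4·2² = 80 m; v ends 44 m/s.
x(7) = 3 + Σ Δx = 133 m.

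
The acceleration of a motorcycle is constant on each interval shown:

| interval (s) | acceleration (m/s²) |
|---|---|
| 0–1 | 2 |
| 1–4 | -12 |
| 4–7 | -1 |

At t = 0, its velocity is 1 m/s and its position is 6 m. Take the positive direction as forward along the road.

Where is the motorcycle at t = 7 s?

-140.5 m

On each constant-a segment, Δv = aΔt and Δx = v₀Δt + ½aΔt²; chain segment to segment.
0–1 s: v starts 1 m/s; Δx = 1·1 + ½·2·1² = 2 m; v ends 3 m/s.
1–4 s: v starts 3 m/s; Δx = 3·3 + ½·-12·3² = -45 m; v ends -33 m/s.
4–7 s: v starts -33 m/s; Δx = -33·3 + ½·-1·3² = -103.5 m; v ends -36 m/s.
x(7) = 6 + Σ Δx = -140.5 m.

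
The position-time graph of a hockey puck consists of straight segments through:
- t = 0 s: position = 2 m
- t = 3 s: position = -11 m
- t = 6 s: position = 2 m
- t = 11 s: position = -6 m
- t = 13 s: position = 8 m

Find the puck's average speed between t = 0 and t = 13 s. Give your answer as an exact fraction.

Average speed = (total path length)/(elapsed time); on a piecewise-linear x-t graph the path length is Σ|Δx|.
0–3 s: |Δx| = |-11 − 2| = 13 m
3–6 s: |Δx| = |2 − -11| = 13 m
6–11 s: |Δx| = |-6 − 2| = 8 m
11–13 s: |Δx| = |8 − -6| = 14 m
Total path = 48 m; average speed = 48/13 = 48/13 m/s.

48/13 m/s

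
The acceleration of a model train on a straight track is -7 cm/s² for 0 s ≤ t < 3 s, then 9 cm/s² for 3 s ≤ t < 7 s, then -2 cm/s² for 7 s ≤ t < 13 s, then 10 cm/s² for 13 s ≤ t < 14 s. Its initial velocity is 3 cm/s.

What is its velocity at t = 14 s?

Δv equals the area under the a-t graph; then v = v₀ + Δv.
0–3 s: -7 × 3 = -21 cm/s
3–7 s: 9 × 4 = 36 cm/s
7–13 s: -2 × 6 = -12 cm/s
13–14 s: 10 × 1 = 10 cm/s
Δv = 13 cm/s, so v(14) = 3 + (13) = 16 cm/s.

16 cm/s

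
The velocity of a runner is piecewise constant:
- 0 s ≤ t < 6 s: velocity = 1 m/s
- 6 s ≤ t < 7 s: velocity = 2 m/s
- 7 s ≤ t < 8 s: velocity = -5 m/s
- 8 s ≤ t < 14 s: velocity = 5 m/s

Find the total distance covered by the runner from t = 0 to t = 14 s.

Total distance travelled is ∫|v| dt — sum the magnitudes of each area piece.
0–6 s: |1| × 6 = 6 m
6–7 s: |2| × 1 = 2 m
7–8 s: |-5| × 1 = 5 m
8–14 s: |5| × 6 = 30 m
Total distance = 43 m

43 m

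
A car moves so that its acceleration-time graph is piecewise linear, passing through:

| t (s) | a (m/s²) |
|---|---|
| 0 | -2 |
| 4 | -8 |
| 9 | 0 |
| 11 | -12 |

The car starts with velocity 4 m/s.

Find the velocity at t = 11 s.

-48 m/s

Δv equals the area under the a-t graph; then v = v₀ + Δv.
0–4 s: ½(-2 + -8)(4) = -20 m/s
4–9 s: ½(-8 + 0)(5) = -20 m/s
9–11 s: ½(0 + -12)(2) = -12 m/s
Δv = -52 m/s, so v(11) = 4 + (-52) = -48 m/s.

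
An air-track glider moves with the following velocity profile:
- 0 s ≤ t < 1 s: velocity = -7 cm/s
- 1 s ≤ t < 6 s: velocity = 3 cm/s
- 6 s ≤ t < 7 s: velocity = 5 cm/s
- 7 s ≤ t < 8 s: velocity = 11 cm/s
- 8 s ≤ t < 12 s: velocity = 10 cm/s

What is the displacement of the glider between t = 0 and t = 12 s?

Net displacement equals the area under the velocity-time graph (areas below the axis count negative).
0–1 s: -7 × 1 = -7 cm
1–6 s: 3 × 5 = 15 cm
6–7 s: 5 × 1 = 5 cm
7–8 s: 11 × 1 = 11 cm
8–12 s: 10 × 4 = 40 cm
Net displacement = 64 cm

64 cm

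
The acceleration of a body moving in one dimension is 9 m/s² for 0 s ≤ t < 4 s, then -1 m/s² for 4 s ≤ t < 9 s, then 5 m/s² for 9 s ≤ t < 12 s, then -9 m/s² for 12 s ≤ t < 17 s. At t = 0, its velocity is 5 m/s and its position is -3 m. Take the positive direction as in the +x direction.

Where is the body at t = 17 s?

On each constant-a segment, Δv = aΔt and Δx = v₀Δt + ½aΔt²; chain segment to segment.
0–4 s: v starts 5 m/s; Δx = 5·4 + ½·9·4² = 92 m; v ends 41 m/s.
4–9 s: v starts 41 m/s; Δx = 41·5 + ½·-1·5² = 192.5 m; v ends 36 m/s.
9–12 s: v starts 36 m/s; Δx = 36·3 + ½·5·3² = 130.5 m; v ends 51 m/s.
12–17 s: v starts 51 m/s; Δx = 51·5 + ½·-9·5² = 142.5 m; v ends 6 m/s.
x(17) = -3 + Σ Δx = 554.5 m.

554.5 m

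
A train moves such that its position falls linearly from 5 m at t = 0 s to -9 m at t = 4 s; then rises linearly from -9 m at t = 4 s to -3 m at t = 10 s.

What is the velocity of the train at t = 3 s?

-3.5 m/s

Velocity is the slope of the x-t graph on 0–4 s: (-9 − 5)/(4 − 0) = -3.5 m/s.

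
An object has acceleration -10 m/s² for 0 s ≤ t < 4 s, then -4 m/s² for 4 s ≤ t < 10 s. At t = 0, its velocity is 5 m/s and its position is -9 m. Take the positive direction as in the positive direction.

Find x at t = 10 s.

-351 m

On each constant-a segment, Δv = aΔt and Δx = v₀Δt + ½aΔt²; chain segment to segment.
0–4 s: v starts 5 m/s; Δx = 5·4 + ½·-10·4² = -60 m; v ends -35 m/s.
4–10 s: v starts -35 m/s; Δx = -35·6 + ½·-4·6² = -282 m; v ends -59 m/s.
x(10) = -9 + Σ Δx = -351 m.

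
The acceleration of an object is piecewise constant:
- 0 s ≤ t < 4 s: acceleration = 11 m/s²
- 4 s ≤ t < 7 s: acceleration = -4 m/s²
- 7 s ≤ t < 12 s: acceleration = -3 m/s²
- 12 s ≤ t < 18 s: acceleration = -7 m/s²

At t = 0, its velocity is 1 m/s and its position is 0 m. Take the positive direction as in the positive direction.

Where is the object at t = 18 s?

On each constant-a segment, Δv = aΔt and Δx = v₀Δt + ½aΔt²; chain segment to segment.
0–4 s: v starts 1 m/s; Δx = 1·4 + ½·11·4² = 92 m; v ends 45 m/s.
4–7 s: v starts 45 m/s; Δx = 45·3 + ½·-4·3² = 117 m; v ends 33 m/s.
7–12 s: v starts 33 m/s; Δx = 33·5 + ½·-3·5² = 127.5 m; v ends 18 m/s.
12–18 s: v starts 18 m/s; Δx = 18·6 + ½·-7·6² = -18 m; v ends -24 m/s.
x(18) = 0 + Σ Δx = 318.5 m.

318.5 m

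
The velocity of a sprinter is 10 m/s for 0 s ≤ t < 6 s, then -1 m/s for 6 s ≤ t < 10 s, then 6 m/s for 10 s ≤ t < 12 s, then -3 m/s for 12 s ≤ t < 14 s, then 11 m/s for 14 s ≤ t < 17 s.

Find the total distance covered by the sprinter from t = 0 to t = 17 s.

Distance (not displacement) is the total path length: add the absolute areas under v-t.
0–6 s: |10| × 6 = 60 m
6–10 s: |-1| × 4 = 4 m
10–12 s: |6| × 2 = 12 m
12–14 s: |-3| × 2 = 6 m
14–17 s: |11| × 3 = 33 m
Total distance = 115 m

115 m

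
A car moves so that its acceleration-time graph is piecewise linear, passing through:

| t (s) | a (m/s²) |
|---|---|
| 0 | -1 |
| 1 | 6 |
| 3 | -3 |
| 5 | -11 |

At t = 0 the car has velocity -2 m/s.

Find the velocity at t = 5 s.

-10.5 m/s

Δv equals the area under the a-t graph; then v = v₀ + Δv.
0–1 s: ½(-1 + 6)(1) = 2.5 m/s
1–3 s: ½(6 + -3)(2) = 3 m/s
3–5 s: ½(-3 + -11)(2) = -14 m/s
Δv = -8.5 m/s, so v(5) = -2 + (-8.5) = -10.5 m/s.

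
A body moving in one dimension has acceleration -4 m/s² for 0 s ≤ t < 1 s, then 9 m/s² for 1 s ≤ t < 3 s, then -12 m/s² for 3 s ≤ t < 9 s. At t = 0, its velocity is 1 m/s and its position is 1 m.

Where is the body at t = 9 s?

On each constant-a segment, Δv = aΔt and Δx = v₀Δt + ½aΔt²; chain segment to segment.
0–1 s: v starts 1 m/s; Δx = 1·1 + ½·-4·1² = -1 m; v ends -3 m/s.
1–3 s: v starts -3 m/s; Δx = -3·2 + ½·9·2² = 12 m; v ends 15 m/s.
3–9 s: v starts 15 m/s; Δx = 15·6 + ½·-12·6² = -126 m; v ends -57 m/s.
x(9) = 1 + Σ Δx = -114 m.

-114 m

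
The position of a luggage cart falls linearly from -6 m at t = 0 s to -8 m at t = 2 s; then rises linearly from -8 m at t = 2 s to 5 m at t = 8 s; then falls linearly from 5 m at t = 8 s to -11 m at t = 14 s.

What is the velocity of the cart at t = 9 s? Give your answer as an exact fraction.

Velocity is the slope of the x-t graph on 8–14 s: (-11 − 5)/(14 − 8) = -8/3 m/s.

-8/3 m/s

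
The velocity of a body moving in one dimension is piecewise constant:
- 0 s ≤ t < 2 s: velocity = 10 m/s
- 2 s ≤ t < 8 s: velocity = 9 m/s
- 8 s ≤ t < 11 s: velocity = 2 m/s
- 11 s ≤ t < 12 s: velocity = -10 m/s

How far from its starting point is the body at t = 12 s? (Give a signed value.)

70 m

Net displacement equals the area under the velocity-time graph (areas below the axis count negative).
0–2 s: 10 × 2 = 20 m
2–8 s: 9 × 6 = 54 m
8–11 s: 2 × 3 = 6 m
11–12 s: -10 × 1 = -10 m
Net displacement = 70 m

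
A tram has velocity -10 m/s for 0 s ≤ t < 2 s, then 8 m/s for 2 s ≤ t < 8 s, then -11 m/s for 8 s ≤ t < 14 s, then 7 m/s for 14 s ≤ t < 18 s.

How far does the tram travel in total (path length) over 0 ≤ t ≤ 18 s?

Distance (not displacement) is the total path length: add the absolute areas under v-t.
0–2 s: |-10| × 2 = 20 m
2–8 s: |8| × 6 = 48 m
8–14 s: |-11| × 6 = 66 m
14–18 s: |7| × 4 = 28 m
Total distance = 162 m

162 m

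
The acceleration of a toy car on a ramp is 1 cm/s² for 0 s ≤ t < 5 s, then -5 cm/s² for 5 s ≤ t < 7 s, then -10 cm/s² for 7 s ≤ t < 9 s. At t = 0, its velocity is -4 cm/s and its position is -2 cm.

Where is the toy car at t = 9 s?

On each constant-a segment, Δv = aΔt and Δx = v₀Δt + ½aΔt²; chain segment to segment.
0–5 s: v starts -4 cm/s; Δx = -4·5 + ½·1·5² = -7.5 cm; v ends 1 cm/s.
5–7 s: v starts 1 cm/s; Δx = 1·2 + ½·-5·2² = -8 cm; v ends -9 cm/s.
7–9 s: v starts -9 cm/s; Δx = -9·2 + ½·-10·2² = -38 cm; v ends -29 cm/s.
x(9) = -2 + Σ Δx = -55.5 cm.

-55.5 cm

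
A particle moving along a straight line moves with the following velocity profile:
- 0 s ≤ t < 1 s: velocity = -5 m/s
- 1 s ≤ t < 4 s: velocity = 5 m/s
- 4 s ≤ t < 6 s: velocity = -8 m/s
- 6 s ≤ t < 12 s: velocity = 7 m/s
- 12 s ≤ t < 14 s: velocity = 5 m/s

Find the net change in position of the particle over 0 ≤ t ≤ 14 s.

46 m

Net displacement equals the area under the velocity-time graph (areas below the axis count negative).
0–1 s: -5 × 1 = -5 m
1–4 s: 5 × 3 = 15 m
4–6 s: -8 × 2 = -16 m
6–12 s: 7 × 6 = 42 m
12–14 s: 5 × 2 = 10 m
Net displacement = 46 m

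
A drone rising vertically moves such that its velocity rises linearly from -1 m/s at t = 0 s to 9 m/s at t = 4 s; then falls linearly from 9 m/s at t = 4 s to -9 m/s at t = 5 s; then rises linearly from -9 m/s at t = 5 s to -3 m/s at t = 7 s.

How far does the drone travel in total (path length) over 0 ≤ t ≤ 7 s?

32.9 m

Total distance travelled is ∫|v| dt — sum the magnitudes of each area piece.
0–4 s: v = 0 at t = 0.4 s; triangle areas 0.2 + 16.2 = 16.4 m
4–5 s: v = 0 at t = 4.5 s; triangle areas 2.25 + 2.25 = 4.5 m
5–7 s: |½(-9 + -3)(2)| = 12 m
Total distance = 32.9 m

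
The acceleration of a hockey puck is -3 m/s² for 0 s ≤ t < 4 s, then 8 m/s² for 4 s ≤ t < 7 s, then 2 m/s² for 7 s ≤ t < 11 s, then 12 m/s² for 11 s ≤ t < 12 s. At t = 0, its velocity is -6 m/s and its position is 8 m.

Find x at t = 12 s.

2 m

On each constant-a segment, Δv = aΔt and Δx = v₀Δt + ½aΔt²; chain segment to segment.
0–4 s: v starts -6 m/s; Δx = -6·4 + ½·-3·4² = -48 m; v ends -18 m/s.
4–7 s: v starts -18 m/s; Δx = -18·3 + ½·8·3² = -18 m; v ends 6 m/s.
7–11 s: v starts 6 m/s; Δx = 6·4 + ½·2·4² = 40 m; v ends 14 m/s.
11–12 s: v starts 14 m/s; Δx = 14·1 + ½·12·1² = 20 m; v ends 26 m/s.
x(12) = 8 + Σ Δx = 2 m.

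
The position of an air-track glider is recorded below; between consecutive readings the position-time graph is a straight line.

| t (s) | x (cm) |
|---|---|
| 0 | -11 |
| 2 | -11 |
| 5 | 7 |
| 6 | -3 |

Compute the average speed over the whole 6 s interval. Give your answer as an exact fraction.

Average speed = (total path length)/(elapsed time); on a piecewise-linear x-t graph the path length is Σ|Δx|.
0–2 s: |Δx| = |-11 − -11| = 0 cm
2–5 s: |Δx| = |7 − -11| = 18 cm
5–6 s: |Δx| = |-3 − 7| = 10 cm
Total path = 28 cm; average speed = 28/6 = 14/3 cm/s.

14/3 cm/s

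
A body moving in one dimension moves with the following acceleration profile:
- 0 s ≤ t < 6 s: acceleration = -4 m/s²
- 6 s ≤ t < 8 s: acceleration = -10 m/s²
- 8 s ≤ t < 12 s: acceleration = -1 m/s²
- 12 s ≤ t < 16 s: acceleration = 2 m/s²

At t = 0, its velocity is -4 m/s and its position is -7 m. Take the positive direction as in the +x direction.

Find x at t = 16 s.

On each constant-a segment, Δv = aΔt and Δx = v₀Δt + ½aΔt²; chain segment to segment.
0–6 s: v starts -4 m/s; Δx = -4·6 + ½·-4·6² = -96 m; v ends -28 m/s.
6–8 s: v starts -28 m/s; Δx = -28·2 + ½·-10·2² = -76 m; v ends -48 m/s.
8–12 s: v starts -48 m/s; Δx = -48·4 + ½·-1·4² = -200 m; v ends -52 m/s.
12–16 s: v starts -52 m/s; Δx = -52·4 + ½·2·4² = -192 m; v ends -44 m/s.
x(16) = -7 + Σ Δx = -571 m.

-571 m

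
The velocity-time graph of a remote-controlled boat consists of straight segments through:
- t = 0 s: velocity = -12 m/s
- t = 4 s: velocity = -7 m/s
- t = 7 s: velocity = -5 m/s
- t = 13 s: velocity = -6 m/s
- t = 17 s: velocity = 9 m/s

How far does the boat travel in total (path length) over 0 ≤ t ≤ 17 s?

Total distance travelled is ∫|v| dt — sum the magnitudes of each area piece.
0–4 s: |½(-12 + -7)(4)| = 38 m
4–7 s: |½(-7 + -5)(3)| = 18 m
7–13 s: |½(-5 + -6)(6)| = 33 m
13–17 s: v = 0 at t = 14.6 s; triangle areas 4.8 + 10.8 = 15.6 m
Total distance = 104.6 m

104.6 m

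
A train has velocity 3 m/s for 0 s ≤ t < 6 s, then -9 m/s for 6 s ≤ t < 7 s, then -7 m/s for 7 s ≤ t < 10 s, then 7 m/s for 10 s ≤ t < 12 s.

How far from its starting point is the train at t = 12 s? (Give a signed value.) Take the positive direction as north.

2 m

Net displacement equals the area under the velocity-time graph (areas below the axis count negative).
0–6 s: 3 × 6 = 18 m
6–7 s: -9 × 1 = -9 m
7–10 s: -7 × 3 = -21 m
10–12 s: 7 × 2 = 14 m
Net displacement = 2 m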